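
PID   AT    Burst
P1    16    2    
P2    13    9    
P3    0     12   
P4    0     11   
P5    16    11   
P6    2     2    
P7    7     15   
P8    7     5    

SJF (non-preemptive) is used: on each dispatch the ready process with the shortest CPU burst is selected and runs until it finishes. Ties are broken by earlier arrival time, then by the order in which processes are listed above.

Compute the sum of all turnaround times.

189

Gantt: | P4 0-11 | P6 11-13 | P8 13-18 | P1 18-20 | P2 20-29 | P5 29-40 | P3 40-52 | P7 52-67 |
Completion: P1=20  P2=29  P3=52  P4=11  P5=40  P6=13  P7=67  P8=18
Turnaround = completion − arrival: P1=4, P2=16, P3=52, P4=11, P5=24, P6=11, P7=60, P8=11
Total turnaround = 4 + 16 + 52 + 11 + 24 + 11 + 60 + 11 = 189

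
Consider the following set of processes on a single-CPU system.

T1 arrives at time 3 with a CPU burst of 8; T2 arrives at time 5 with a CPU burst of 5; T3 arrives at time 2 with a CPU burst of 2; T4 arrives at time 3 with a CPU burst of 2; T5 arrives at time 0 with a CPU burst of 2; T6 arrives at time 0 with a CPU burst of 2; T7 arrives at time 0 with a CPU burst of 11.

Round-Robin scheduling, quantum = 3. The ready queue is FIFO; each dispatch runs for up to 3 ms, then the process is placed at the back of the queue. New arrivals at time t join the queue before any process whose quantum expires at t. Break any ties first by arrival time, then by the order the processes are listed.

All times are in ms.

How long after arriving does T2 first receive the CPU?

Timeline: | T5 0-2 | T6 2-4 | T7 4-7 | T3 7-9 | T1 9-12 | T4 12-14 | T2 14-17 | T7 17-20 | T1 20-23 | T2 23-25 | T7 25-28 | T1 28-30 | T7 30-32 |
Completion: T1=30  T2=25  T3=9  T4=14  T5=2  T6=4  T7=32
Response(T2) = first start − arrival = 14 − 5 = 9

9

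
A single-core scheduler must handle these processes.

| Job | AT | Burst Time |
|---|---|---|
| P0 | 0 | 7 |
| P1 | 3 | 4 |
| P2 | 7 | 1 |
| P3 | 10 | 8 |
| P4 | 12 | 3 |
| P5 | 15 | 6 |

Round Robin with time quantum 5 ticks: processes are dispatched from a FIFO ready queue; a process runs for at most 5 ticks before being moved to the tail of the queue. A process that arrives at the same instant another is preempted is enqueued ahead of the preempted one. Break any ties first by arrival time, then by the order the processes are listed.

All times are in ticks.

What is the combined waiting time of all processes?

Timeline: | P0 0-5 | P1 5-9 | P0 9-11 | P2 11-12 | P3 12-17 | P4 17-20 | P5 20-25 | P3 25-28 | P5 28-29 |
Completion: P0=11  P1=9  P2=12  P3=28  P4=20  P5=29
Waiting = turnaround − burst: P0=4, P1=2, P2=4, P3=10, P4=5, P5=8
Total waiting = 4 + 2 + 4 + 10 + 5 + 8 = 33

33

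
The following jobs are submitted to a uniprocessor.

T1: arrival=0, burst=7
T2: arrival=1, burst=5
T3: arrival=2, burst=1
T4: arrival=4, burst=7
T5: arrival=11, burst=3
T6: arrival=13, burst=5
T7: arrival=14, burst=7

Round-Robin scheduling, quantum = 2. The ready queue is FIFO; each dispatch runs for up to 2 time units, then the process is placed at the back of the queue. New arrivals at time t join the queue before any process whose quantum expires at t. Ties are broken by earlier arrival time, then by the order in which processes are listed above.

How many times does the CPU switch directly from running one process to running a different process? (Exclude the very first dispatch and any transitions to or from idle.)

Schedule: | T1 0-2 | T2 2-4 | T3 4-5 | T1 5-7 | T4 7-9 | T2 9-11 | T1 11-13 | T4 13-15 | T5 15-17 | T2 17-18 | T6 18-20 | T1 20-21 | T7 21-23 | T4 23-25 | T5 25-26 | T6 26-28 | T7 28-30 | T4 30-31 | T6 31-32 | T7 32-35 |
Completion: T1=21  T2=18  T3=5  T4=31  T5=26  T6=32  T7=35

19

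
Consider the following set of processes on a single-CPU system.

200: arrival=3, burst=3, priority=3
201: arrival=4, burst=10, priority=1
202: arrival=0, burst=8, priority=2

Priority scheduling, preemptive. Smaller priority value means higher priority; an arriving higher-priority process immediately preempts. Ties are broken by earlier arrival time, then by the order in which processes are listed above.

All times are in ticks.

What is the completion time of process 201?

14

Timeline: | 202 0-4 | 201 4-14 | 202 14-18 | 200 18-21 |
Completion: 200=21  201=14  202=18
Turnaround (C−A): 200=18  201=10  202=18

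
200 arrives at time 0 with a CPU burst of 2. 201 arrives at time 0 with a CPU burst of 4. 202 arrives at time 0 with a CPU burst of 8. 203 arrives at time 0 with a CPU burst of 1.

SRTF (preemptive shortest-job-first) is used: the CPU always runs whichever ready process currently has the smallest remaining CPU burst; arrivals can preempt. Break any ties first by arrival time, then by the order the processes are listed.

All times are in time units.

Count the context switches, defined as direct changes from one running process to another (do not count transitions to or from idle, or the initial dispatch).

Schedule: | 203 0-1 | 200 1-3 | 201 3-7 | 202 7-15 |
Completion: 200=3  201=7  202=15  203=1

3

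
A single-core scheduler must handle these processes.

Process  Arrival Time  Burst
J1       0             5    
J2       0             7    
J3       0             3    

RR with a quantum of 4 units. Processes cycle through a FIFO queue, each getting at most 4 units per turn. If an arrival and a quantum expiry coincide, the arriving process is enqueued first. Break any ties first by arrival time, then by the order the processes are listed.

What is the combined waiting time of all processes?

Timeline: | J1 0-4 | J2 4-8 | J3 8-11 | J1 11-12 | J2 12-15 |
Completion: J1=12  J2=15  J3=11
Turnaround (C−A): J1=12  J2=15  J3=11
Waiting = turnaround − burst: J1=7, J2=8, J3=8
Total waiting = 7 + 8 + 8 = 23

23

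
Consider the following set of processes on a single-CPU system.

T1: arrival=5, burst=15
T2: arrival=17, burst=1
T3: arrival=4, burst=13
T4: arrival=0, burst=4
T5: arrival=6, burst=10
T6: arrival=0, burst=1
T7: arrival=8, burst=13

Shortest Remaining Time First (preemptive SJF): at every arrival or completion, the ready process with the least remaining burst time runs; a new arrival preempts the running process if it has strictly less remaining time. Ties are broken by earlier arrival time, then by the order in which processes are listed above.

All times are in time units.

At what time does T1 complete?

Schedule: | T6 0-1 | T4 1-5 | T3 5-6 | T5 6-16 | T3 16-17 | T2 17-18 | T3 18-29 | T7 29-42 | T1 42-57 |
Completion: T1=57  T2=18  T3=29  T4=5  T5=16  T6=1  T7=42
Turnaround (C−A): T1=52  T2=1  T3=25  T4=5  T5=10  T6=1  T7=34

57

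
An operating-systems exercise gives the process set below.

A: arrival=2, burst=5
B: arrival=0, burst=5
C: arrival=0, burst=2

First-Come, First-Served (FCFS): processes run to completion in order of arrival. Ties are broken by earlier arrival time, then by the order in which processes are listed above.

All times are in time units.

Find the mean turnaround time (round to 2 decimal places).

Timeline: | B 0-5 | C 5-7 | A 7-12 |
Completion: A=12  B=5  C=7
Turnaround times: A=10, B=5, C=7
Average turnaround = (10+5+7) / 3 = 22/3 = 7.33

7.33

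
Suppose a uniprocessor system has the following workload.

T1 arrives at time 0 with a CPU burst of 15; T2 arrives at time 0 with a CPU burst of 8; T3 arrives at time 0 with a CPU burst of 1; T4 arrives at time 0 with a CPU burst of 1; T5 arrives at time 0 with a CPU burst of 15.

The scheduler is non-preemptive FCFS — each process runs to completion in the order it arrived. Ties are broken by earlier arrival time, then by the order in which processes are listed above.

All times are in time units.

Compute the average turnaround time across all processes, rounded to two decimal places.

Timeline: | T1 0-15 | T2 15-23 | T3 23-24 | T4 24-25 | T5 25-40 |
Completion: T1=15  T2=23  T3=24  T4=25  T5=40
Turnaround times: T1=15, T2=23, T3=24, T4=25, T5=40
Average turnaround = (15+23+24+25+40) / 5 = 127/5 = 25.40

25.40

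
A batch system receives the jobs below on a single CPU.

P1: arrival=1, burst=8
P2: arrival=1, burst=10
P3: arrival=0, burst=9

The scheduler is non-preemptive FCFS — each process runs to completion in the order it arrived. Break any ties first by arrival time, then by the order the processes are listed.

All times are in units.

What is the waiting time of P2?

Timeline: | P3 0-9 | P1 9-17 | P2 17-27 |
Completion: P1=17  P2=27  P3=9
Waiting(P2) = turnaround − burst = 26 − 10 = 16

16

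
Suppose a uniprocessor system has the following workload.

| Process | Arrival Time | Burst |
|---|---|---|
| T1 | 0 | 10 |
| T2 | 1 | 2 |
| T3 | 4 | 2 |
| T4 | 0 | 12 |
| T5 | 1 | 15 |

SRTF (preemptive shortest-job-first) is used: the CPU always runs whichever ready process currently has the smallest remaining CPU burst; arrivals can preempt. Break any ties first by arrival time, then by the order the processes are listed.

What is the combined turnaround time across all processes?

84

Timeline: | T1 0-1 | T2 1-3 | T1 3-4 | T3 4-6 | T1 6-14 | T4 14-26 | T5 26-41 |
Completion: T1=14  T2=3  T3=6  T4=26  T5=41
Turnaround (C−A): T1=14  T2=2  T3=2  T4=26  T5=40
Turnaround = completion − arrival: T1=14, T2=2, T3=2, T4=26, T5=40
Total turnaround = 14 + 2 + 2 + 26 + 40 = 84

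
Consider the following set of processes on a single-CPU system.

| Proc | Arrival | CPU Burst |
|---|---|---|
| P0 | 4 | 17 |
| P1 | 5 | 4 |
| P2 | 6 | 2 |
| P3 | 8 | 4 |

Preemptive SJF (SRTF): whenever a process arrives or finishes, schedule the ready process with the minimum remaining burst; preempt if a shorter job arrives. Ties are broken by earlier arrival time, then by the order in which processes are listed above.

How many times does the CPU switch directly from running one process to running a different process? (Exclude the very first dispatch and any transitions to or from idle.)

Schedule: | idle 0-4 | P0 4-5 | P1 5-6 | P2 6-8 | P1 8-11 | P3 11-15 | P0 15-31 |
Completion: P0=31  P1=11  P2=8  P3=15
Turnaround (C−A): P0=27  P1=6  P2=2  P3=7

5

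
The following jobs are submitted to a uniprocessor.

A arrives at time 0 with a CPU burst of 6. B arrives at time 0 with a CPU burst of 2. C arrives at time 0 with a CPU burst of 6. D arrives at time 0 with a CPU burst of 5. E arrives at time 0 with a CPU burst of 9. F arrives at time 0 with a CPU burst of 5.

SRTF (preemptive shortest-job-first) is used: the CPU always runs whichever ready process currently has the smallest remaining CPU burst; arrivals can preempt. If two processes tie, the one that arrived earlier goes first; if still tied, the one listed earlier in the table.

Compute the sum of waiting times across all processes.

Schedule: | B 0-2 | D 2-7 | F 7-12 | A 12-18 | C 18-24 | E 24-33 |
Completion: A=18  B=2  C=24  D=7  E=33  F=12
Turnaround (C−A): A=18  B=2  C=24  D=7  E=33  F=12
Waiting = turnaround − burst: A=12, B=0, C=18, D=2, E=24, F=7
Total waiting = 12 + 0 + 18 + 2 + 24 + 7 = 63

63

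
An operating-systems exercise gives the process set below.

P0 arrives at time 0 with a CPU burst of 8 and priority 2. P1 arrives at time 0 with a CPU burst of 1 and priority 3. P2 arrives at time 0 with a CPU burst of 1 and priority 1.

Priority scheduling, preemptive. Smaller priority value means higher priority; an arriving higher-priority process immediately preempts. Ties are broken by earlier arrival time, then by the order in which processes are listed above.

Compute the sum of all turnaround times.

20

Timeline: | P2 0-1 | P0 1-9 | P1 9-10 |
Completion: P0=9  P1=10  P2=1
Turnaround (C−A): P0=9  P1=10  P2=1
Turnaround = completion − arrival: P0=9, P1=10, P2=1
Total turnaround = 9 + 10 + 1 = 20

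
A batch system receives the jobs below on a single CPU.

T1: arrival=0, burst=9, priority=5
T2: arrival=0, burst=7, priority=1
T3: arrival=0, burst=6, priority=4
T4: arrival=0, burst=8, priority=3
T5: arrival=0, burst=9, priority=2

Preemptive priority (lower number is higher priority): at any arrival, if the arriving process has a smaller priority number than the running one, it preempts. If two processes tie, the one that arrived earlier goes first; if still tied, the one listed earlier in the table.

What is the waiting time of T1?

30

Timeline: | T2 0-7 | T5 7-16 | T4 16-24 | T3 24-30 | T1 30-39 |
Completion: T1=39  T2=7  T3=30  T4=24  T5=16
Turnaround (C−A): T1=39  T2=7  T3=30  T4=24  T5=16
Waiting(T1) = turnaround − burst = 39 − 9 = 30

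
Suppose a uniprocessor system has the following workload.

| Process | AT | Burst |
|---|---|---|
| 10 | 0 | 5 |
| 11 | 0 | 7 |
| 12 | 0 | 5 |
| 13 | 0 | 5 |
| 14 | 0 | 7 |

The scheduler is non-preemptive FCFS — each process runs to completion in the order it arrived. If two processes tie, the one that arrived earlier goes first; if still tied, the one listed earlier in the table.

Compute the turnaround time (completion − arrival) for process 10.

5

Schedule: | 10 0-5 | 11 5-12 | 12 12-17 | 13 17-22 | 14 22-29 |
Completion: 10=5  11=12  12=17  13=22  14=29
Turnaround (C−A): 10=5  11=12  12=17  13=22  14=29
Turnaround(10) = completion − arrival = 5 − 0 = 5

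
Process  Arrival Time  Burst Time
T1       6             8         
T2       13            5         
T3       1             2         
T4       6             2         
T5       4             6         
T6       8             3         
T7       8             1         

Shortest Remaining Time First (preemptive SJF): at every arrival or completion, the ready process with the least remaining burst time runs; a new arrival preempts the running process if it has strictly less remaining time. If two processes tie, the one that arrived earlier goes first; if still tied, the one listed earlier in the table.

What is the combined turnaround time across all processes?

Gantt: | idle 0-1 | T3 1-3 | idle 3-4 | T5 4-6 | T4 6-8 | T7 8-9 | T6 9-12 | T5 12-16 | T2 16-21 | T1 21-29 |
Completion: T1=29  T2=21  T3=3  T4=8  T5=16  T6=12  T7=9
Turnaround (C−A): T1=23  T2=8  T3=2  T4=2  T5=12  T6=4  T7=1
Turnaround = completion − arrival: T1=23, T2=8, T3=2, T4=2, T5=12, T6=4, T7=1
Total turnaround = 23 + 8 + 2 + 2 + 12 + 4 + 1 = 52

52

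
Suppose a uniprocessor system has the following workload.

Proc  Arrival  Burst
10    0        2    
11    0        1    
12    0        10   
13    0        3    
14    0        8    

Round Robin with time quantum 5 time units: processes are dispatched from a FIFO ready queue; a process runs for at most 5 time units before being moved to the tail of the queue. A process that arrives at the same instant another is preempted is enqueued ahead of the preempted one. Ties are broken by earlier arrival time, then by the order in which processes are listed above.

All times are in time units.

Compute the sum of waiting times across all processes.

37

Gantt: | 10 0-2 | 11 2-3 | 12 3-8 | 13 8-11 | 14 11-16 | 12 16-21 | 14 21-24 |
Completion: 10=2  11=3  12=21  13=11  14=24
Turnaround (C−A): 10=2  11=3  12=21  13=11  14=24
Waiting = turnaround − burst: 10=0, 11=2, 12=11, 13=8, 14=16
Total waiting = 0 + 2 + 11 + 8 + 16 = 37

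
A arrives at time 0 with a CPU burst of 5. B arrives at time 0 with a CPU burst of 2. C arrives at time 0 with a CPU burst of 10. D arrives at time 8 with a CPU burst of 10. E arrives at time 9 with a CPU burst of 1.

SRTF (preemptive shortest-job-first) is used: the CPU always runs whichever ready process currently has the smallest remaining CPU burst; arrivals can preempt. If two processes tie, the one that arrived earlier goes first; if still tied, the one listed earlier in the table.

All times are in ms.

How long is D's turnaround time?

20

Schedule: | B 0-2 | A 2-7 | C 7-9 | E 9-10 | C 10-18 | D 18-28 |
Completion: A=7  B=2  C=18  D=28  E=10
Turnaround (C−A): A=7  B=2  C=18  D=20  E=1
Turnaround(D) = completion − arrival = 28 − 8 = 20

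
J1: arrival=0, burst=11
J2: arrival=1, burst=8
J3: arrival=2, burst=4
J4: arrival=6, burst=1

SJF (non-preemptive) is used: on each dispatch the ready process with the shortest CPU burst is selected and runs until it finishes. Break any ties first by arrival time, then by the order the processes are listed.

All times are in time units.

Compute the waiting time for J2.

Timeline: | J1 0-11 | J4 11-12 | J3 12-16 | J2 16-24 |
Completion: J1=11  J2=24  J3=16  J4=12
Waiting(J2) = turnaround − burst = 23 − 8 = 15

15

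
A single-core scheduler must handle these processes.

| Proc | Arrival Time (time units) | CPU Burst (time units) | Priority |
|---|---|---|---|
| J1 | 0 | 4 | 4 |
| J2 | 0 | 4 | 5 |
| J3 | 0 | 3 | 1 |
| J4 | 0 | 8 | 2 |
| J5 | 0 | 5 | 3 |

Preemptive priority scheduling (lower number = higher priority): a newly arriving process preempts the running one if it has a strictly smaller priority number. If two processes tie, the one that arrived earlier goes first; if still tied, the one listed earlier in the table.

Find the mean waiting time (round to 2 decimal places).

Schedule: | J3 0-3 | J4 3-11 | J5 11-16 | J1 16-20 | J2 20-24 |
Completion: J1=20  J2=24  J3=3  J4=11  J5=16
Turnaround (C−A): J1=20  J2=24  J3=3  J4=11  J5=16
Waiting times: J1=16, J2=20, J3=0, J4=3, J5=11
Average waiting = (16+20+0+3+11) / 5 = 50/5 = 10.00

10.00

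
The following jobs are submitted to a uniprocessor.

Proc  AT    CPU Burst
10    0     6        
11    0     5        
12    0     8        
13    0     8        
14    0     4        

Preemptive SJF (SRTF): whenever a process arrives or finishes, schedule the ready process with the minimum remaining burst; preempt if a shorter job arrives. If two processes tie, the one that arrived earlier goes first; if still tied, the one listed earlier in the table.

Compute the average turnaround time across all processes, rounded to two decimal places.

16.40

Schedule: | 14 0-4 | 11 4-9 | 10 9-15 | 12 15-23 | 13 23-31 |
Completion: 10=15  11=9  12=23  13=31  14=4
Turnaround (C−A): 10=15  11=9  12=23  13=31  14=4
Turnaround times: 10=15, 11=9, 12=23, 13=31, 14=4
Average turnaround = (15+9+23+31+4) / 5 = 82/5 = 16.40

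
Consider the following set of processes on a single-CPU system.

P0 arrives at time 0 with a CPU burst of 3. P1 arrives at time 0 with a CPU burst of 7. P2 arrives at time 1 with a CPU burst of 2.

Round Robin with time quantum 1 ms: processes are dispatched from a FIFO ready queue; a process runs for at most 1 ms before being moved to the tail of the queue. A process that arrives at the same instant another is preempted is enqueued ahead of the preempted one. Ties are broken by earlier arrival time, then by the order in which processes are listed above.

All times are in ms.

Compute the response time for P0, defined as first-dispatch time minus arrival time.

0

Gantt: | P0 0-1 | P1 1-2 | P2 2-3 | P0 3-4 | P1 4-5 | P2 5-6 | P0 6-7 | P1 7-12 |
Completion: P0=7  P1=12  P2=6
Turnaround (C−A): P0=7  P1=12  P2=5
Response(P0) = first start − arrival = 0 − 0 = 0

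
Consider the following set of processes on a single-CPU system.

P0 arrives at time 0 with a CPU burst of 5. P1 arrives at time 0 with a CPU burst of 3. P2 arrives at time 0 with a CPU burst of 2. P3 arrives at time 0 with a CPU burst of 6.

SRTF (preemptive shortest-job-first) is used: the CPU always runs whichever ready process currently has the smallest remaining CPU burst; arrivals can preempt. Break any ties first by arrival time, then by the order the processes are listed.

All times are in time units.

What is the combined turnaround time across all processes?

33

Gantt: | P2 0-2 | P1 2-5 | P0 5-10 | P3 10-16 |
Completion: P0=10  P1=5  P2=2  P3=16
Turnaround = completion − arrival: P0=10, P1=5, P2=2, P3=16
Total turnaround = 10 + 5 + 2 + 16 = 33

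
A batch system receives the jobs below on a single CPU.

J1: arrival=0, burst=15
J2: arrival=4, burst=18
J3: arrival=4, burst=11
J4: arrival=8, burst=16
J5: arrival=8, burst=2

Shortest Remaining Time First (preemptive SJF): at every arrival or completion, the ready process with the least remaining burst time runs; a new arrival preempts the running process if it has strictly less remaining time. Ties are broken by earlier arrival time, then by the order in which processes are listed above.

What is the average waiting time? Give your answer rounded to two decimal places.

Schedule: | J1 0-8 | J5 8-10 | J1 10-17 | J3 17-28 | J4 28-44 | J2 44-62 |
Completion: J1=17  J2=62  J3=28  J4=44  J5=10
Turnaround (C−A): J1=17  J2=58  J3=24  J4=36  J5=2
Waiting times: J1=2, J2=40, J3=13, J4=20, J5=0
Average waiting = (2+40+13+20+0) / 5 = 75/5 = 15.00

15.00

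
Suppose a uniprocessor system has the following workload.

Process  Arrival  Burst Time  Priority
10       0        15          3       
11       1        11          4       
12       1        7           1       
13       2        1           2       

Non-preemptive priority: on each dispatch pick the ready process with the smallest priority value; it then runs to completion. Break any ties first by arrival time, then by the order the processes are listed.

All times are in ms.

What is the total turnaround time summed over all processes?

90

Timeline: | 10 0-15 | 12 15-22 | 13 22-23 | 11 23-34 |
Completion: 10=15  11=34  12=22  13=23
Turnaround = completion − arrival: 10=15, 11=33, 12=21, 13=21
Total turnaround = 15 + 33 + 21 + 21 = 90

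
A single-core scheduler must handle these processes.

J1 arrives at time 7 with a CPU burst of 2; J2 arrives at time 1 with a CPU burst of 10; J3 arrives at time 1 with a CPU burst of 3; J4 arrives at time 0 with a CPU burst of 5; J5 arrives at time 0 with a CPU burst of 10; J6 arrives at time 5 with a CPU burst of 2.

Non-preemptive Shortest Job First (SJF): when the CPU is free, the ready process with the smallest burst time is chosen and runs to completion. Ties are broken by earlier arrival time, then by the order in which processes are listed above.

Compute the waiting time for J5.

Timeline: | J4 0-5 | J6 5-7 | J1 7-9 | J3 9-12 | J5 12-22 | J2 22-32 |
Completion: J1=9  J2=32  J3=12  J4=5  J5=22  J6=7
Waiting(J5) = turnaround − burst = 22 − 10 = 12

12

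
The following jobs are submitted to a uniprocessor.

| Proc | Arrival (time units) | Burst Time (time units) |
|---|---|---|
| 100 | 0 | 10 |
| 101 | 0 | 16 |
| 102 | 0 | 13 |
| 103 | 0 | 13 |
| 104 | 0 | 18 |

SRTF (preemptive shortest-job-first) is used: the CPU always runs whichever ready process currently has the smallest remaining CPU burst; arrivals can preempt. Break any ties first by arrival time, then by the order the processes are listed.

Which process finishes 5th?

104

Schedule: | 100 0-10 | 102 10-23 | 103 23-36 | 101 36-52 | 104 52-70 |
Completion: 100=10  101=52  102=23  103=36  104=70
Turnaround (C−A): 100=10  101=52  102=23  103=36  104=70
Finish order: 100 → 102 → 103 → 101 → 104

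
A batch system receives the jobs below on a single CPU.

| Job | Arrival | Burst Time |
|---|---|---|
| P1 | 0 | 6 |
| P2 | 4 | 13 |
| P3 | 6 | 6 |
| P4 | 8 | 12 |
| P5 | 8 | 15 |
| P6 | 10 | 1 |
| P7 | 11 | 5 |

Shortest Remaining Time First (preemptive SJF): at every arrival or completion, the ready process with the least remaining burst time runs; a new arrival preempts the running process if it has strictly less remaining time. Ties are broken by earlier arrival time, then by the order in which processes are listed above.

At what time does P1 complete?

Gantt: | P1 0-6 | P3 6-10 | P6 10-11 | P3 11-13 | P7 13-18 | P4 18-30 | P2 30-43 | P5 43-58 |
Completion: P1=6  P2=43  P3=13  P4=30  P5=58  P6=11  P7=18

6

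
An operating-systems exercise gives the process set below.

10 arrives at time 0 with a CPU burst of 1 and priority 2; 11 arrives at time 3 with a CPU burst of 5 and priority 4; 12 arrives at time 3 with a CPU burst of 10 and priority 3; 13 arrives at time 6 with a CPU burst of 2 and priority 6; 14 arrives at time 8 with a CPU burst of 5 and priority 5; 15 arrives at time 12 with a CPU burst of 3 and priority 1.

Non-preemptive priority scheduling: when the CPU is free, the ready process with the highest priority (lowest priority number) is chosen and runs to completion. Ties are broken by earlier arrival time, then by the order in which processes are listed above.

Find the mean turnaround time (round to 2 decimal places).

12.17

Gantt: | 10 0-1 | idle 1-3 | 12 3-13 | 15 13-16 | 11 16-21 | 14 21-26 | 13 26-28 |
Completion: 10=1  11=21  12=13  13=28  14=26  15=16
Turnaround (C−A): 10=1  11=18  12=10  13=22  14=18  15=4
Turnaround times: 10=1, 11=18, 12=10, 13=22, 14=18, 15=4
Average turnaround = (1+18+10+22+18+4) / 6 = 73/6 = 12.17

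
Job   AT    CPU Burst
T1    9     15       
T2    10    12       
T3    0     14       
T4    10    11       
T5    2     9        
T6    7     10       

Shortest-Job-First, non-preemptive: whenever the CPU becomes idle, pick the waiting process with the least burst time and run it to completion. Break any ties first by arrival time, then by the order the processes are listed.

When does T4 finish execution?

44

Timeline: | T3 0-14 | T5 14-23 | T6 23-33 | T4 33-44 | T2 44-56 | T1 56-71 |
Completion: T1=71  T2=56  T3=14  T4=44  T5=23  T6=33
Turnaround (C−A): T1=62  T2=46  T3=14  T4=34  T5=21  T6=26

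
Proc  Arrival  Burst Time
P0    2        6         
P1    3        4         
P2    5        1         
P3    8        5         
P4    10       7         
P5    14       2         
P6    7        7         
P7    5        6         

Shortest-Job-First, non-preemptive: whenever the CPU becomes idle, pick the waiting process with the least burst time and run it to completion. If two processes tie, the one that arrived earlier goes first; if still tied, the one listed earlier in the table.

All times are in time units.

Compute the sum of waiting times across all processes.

75

Gantt: | idle 0-2 | P0 2-8 | P2 8-9 | P1 9-13 | P3 13-18 | P5 18-20 | P7 20-26 | P6 26-33 | P4 33-40 |
Completion: P0=8  P1=13  P2=9  P3=18  P4=40  P5=20  P6=33  P7=26
Waiting = turnaround − burst: P0=0, P1=6, P2=3, P3=5, P4=23, P5=4, P6=19, P7=15
Total waiting = 0 + 6 + 3 + 5 + 23 + 4 + 19 + 15 = 75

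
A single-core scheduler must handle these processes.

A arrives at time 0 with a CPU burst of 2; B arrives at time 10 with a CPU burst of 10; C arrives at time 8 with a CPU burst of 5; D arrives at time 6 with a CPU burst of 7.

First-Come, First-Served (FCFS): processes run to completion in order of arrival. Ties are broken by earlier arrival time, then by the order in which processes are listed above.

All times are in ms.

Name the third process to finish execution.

Timeline: | A 0-2 | idle 2-6 | D 6-13 | C 13-18 | B 18-28 |
Completion: A=2  B=28  C=18  D=13
Finish order: A → D → C → B

C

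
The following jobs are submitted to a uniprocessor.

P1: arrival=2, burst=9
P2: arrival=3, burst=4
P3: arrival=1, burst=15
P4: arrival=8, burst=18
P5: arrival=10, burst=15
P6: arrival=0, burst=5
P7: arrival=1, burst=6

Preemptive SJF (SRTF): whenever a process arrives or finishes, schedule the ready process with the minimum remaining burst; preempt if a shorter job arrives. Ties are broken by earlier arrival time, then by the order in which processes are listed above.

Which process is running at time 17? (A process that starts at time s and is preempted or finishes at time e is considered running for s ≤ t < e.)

P1

Gantt: | P6 0-5 | P2 5-9 | P7 9-15 | P1 15-24 | P3 24-39 | P5 39-54 | P4 54-72 |
Completion: P1=24  P2=9  P3=39  P4=72  P5=54  P6=5  P7=15
Turnaround (C−A): P1=22  P2=6  P3=38  P4=64  P5=44  P6=5  P7=14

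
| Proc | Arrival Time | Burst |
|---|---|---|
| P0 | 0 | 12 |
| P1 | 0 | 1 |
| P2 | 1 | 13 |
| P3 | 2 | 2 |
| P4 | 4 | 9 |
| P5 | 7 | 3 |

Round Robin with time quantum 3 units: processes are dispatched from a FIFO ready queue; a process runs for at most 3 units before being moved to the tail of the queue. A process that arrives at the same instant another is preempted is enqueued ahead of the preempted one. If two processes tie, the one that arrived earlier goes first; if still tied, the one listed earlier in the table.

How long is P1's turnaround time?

4

Schedule: | P0 0-3 | P1 3-4 | P2 4-7 | P3 7-9 | P0 9-12 | P4 12-15 | P5 15-18 | P2 18-21 | P0 21-24 | P4 24-27 | P2 27-30 | P0 30-33 | P4 33-36 | P2 36-40 |
Completion: P0=33  P1=4  P2=40  P3=9  P4=36  P5=18
Turnaround(P1) = completion − arrival = 4 − 0 = 4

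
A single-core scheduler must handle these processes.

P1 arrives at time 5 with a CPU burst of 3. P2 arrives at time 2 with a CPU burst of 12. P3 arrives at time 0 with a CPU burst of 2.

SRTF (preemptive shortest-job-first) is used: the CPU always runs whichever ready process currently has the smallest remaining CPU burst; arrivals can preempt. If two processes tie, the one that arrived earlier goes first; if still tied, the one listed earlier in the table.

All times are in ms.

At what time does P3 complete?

Timeline: | P3 0-2 | P2 2-5 | P1 5-8 | P2 8-17 |
Completion: P1=8  P2=17  P3=2
Turnaround (C−A): P1=3  P2=15  P3=2

2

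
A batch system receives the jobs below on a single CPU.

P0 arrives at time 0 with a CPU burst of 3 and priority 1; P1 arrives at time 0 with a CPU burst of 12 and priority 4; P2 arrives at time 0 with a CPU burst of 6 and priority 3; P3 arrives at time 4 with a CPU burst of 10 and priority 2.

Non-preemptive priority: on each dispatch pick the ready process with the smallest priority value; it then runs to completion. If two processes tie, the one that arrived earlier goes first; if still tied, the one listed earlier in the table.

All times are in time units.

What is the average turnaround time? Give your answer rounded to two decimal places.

14.50

Timeline: | P0 0-3 | P2 3-9 | P3 9-19 | P1 19-31 |
Completion: P0=3  P1=31  P2=9  P3=19
Turnaround times: P0=3, P1=31, P2=9, P3=15
Average turnaround = (3+31+9+15) / 4 = 58/4 = 14.50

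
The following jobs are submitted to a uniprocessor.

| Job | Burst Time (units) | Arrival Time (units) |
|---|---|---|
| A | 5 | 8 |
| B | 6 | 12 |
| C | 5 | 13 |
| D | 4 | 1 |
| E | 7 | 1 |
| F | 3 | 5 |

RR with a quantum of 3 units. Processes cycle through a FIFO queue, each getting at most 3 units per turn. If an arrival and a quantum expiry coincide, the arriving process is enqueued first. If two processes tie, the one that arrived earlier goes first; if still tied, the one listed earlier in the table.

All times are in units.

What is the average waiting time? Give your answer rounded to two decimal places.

Gantt: | idle 0-1 | D 1-4 | E 4-7 | D 7-8 | F 8-11 | E 11-14 | A 14-17 | B 17-20 | C 20-23 | E 23-24 | A 24-26 | B 26-29 | C 29-31 |
Completion: A=26  B=29  C=31  D=8  E=24  F=11
Turnaround (C−A): A=18  B=17  C=18  D=7  E=23  F=6
Waiting times: A=13, B=11, C=13, D=3, E=16, F=3
Average waiting = (13+11+13+3+16+3) / 6 = 59/6 = 9.83

9.83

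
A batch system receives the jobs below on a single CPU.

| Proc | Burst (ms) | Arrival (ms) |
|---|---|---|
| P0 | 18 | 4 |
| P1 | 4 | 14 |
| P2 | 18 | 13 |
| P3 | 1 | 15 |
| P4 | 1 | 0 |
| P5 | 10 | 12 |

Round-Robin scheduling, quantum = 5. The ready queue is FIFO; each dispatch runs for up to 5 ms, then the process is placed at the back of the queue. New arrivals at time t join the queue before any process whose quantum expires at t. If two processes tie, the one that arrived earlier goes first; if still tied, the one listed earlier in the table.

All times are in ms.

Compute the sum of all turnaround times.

Gantt: | P4 0-1 | idle 1-4 | P0 4-14 | P5 14-19 | P2 19-24 | P1 24-28 | P0 28-33 | P3 33-34 | P5 34-39 | P2 39-44 | P0 44-47 | P2 47-55 |
Completion: P0=47  P1=28  P2=55  P3=34  P4=1  P5=39
Turnaround = completion − arrival: P0=43, P1=14, P2=42, P3=19, P4=1, P5=27
Total turnaround = 43 + 14 + 42 + 19 + 1 + 27 = 146

146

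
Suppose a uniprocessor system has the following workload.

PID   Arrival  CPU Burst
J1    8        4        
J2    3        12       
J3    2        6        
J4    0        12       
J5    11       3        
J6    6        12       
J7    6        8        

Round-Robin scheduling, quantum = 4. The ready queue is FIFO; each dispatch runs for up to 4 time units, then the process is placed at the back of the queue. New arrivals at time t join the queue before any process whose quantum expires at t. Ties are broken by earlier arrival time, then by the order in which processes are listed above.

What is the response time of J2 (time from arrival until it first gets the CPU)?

Schedule: | J4 0-4 | J3 4-8 | J2 8-12 | J4 12-16 | J6 16-20 | J7 20-24 | J1 24-28 | J3 28-30 | J5 30-33 | J2 33-37 | J4 37-41 | J6 41-45 | J7 45-49 | J2 49-53 | J6 53-57 |
Completion: J1=28  J2=53  J3=30  J4=41  J5=33  J6=57  J7=49
Response(J2) = first start − arrival = 8 − 3 = 5

5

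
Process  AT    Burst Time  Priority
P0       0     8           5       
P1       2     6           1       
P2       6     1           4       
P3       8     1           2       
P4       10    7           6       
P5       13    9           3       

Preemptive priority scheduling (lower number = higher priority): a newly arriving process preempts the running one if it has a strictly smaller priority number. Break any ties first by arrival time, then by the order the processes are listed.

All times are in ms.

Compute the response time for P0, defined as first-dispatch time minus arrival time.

0

Gantt: | P0 0-2 | P1 2-8 | P3 8-9 | P2 9-10 | P0 10-13 | P5 13-22 | P0 22-25 | P4 25-32 |
Completion: P0=25  P1=8  P2=10  P3=9  P4=32  P5=22
Turnaround (C−A): P0=25  P1=6  P2=4  P3=1  P4=22  P5=9
Response(P0) = first start − arrival = 0 − 0 = 0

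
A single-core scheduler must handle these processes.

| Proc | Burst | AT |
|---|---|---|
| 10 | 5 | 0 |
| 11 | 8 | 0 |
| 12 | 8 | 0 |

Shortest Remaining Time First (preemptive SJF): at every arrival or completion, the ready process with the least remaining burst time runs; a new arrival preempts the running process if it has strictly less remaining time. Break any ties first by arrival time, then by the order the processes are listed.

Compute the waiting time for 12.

13

Schedule: | 10 0-5 | 11 5-13 | 12 13-21 |
Completion: 10=5  11=13  12=21
Turnaround (C−A): 10=5  11=13  12=21
Waiting(12) = turnaround − burst = 21 − 8 = 13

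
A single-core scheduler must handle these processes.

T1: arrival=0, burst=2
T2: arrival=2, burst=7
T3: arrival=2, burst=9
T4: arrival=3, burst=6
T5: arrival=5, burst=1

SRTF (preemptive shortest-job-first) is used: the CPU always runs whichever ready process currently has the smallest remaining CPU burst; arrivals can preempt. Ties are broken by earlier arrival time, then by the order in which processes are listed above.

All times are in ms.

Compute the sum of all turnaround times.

Timeline: | T1 0-2 | T2 2-5 | T5 5-6 | T2 6-10 | T4 10-16 | T3 16-25 |
Completion: T1=2  T2=10  T3=25  T4=16  T5=6
Turnaround = completion − arrival: T1=2, T2=8, T3=23, T4=13, T5=1
Total turnaround = 2 + 8 + 23 + 13 + 1 = 47

47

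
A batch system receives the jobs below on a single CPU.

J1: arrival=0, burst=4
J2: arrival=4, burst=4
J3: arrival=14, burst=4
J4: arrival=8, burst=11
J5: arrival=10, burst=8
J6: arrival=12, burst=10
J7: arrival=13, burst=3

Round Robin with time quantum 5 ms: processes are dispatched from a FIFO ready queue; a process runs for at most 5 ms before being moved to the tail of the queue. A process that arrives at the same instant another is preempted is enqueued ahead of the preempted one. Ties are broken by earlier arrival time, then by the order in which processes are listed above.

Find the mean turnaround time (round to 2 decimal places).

19.57

Timeline: | J1 0-4 | J2 4-8 | J4 8-13 | J5 13-18 | J6 18-23 | J7 23-26 | J4 26-31 | J3 31-35 | J5 35-38 | J6 38-43 | J4 43-44 |
Completion: J1=4  J2=8  J3=35  J4=44  J5=38  J6=43  J7=26
Turnaround times: J1=4, J2=4, J3=21, J4=36, J5=28, J6=31, J7=13
Average turnaround = (4+4+21+36+28+31+13) / 7 = 137/7 = 19.57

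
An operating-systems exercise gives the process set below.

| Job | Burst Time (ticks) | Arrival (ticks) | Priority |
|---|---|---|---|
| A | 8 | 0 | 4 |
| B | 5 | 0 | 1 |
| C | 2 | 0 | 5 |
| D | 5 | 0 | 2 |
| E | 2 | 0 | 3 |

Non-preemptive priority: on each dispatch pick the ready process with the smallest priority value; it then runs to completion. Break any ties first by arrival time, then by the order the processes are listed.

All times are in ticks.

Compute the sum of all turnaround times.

69

Schedule: | B 0-5 | D 5-10 | E 10-12 | A 12-20 | C 20-22 |
Completion: A=20  B=5  C=22  D=10  E=12
Turnaround = completion − arrival: A=20, B=5, C=22, D=10, E=12
Total turnaround = 20 + 5 + 22 + 10 + 12 = 69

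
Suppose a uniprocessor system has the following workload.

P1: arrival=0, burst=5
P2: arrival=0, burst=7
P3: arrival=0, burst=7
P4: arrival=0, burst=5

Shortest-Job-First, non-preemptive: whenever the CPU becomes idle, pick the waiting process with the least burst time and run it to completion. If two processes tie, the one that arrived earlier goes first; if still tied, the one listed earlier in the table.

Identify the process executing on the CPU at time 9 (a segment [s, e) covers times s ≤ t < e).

P4

Timeline: | P1 0-5 | P4 5-10 | P2 10-17 | P3 17-24 |
Completion: P1=5  P2=17  P3=24  P4=10
Turnaround (C−A): P1=5  P2=17  P3=24  P4=10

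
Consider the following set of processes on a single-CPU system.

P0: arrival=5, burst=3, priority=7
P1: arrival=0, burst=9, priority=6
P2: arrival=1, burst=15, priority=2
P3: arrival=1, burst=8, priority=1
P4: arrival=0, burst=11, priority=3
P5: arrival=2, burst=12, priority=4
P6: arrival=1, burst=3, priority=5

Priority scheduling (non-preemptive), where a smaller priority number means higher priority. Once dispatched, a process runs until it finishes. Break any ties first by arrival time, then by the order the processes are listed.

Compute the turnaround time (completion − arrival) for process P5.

Schedule: | P4 0-11 | P3 11-19 | P2 19-34 | P5 34-46 | P6 46-49 | P1 49-58 | P0 58-61 |
Completion: P0=61  P1=58  P2=34  P3=19  P4=11  P5=46  P6=49
Turnaround(P5) = completion − arrival = 46 − 2 = 44

44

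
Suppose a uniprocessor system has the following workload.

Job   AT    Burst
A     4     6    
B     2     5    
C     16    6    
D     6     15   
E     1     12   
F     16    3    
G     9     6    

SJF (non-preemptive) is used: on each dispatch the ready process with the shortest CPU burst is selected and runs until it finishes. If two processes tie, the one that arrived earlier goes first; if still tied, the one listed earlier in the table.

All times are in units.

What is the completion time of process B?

Schedule: | idle 0-1 | E 1-13 | B 13-18 | F 18-21 | A 21-27 | G 27-33 | C 33-39 | D 39-54 |
Completion: A=27  B=18  C=39  D=54  E=13  F=21  G=33
Turnaround (C−A): A=23  B=16  C=23  D=48  E=12  F=5  G=24

18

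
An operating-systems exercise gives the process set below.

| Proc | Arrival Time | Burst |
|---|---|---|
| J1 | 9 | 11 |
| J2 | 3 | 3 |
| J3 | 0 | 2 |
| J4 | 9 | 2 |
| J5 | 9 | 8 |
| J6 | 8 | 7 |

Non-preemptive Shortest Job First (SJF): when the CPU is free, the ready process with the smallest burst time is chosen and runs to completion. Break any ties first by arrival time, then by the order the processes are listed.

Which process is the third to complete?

Gantt: | J3 0-2 | idle 2-3 | J2 3-6 | idle 6-8 | J6 8-15 | J4 15-17 | J5 17-25 | J1 25-36 |
Completion: J1=36  J2=6  J3=2  J4=17  J5=25  J6=15
Finish order: J3 → J2 → J6 → J4 → J5 → J1

J6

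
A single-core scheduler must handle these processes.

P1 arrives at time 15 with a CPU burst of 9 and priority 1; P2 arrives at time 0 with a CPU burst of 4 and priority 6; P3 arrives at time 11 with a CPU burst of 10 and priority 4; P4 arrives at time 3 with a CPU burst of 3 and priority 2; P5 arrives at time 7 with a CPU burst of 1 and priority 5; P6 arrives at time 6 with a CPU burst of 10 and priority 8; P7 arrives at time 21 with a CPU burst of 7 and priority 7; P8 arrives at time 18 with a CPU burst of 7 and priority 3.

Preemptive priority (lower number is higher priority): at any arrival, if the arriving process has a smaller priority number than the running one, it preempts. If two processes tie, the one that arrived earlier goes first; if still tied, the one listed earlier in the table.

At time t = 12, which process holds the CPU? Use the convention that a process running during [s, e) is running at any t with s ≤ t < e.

P3

Timeline: | P2 0-3 | P4 3-6 | P2 6-7 | P5 7-8 | P6 8-11 | P3 11-15 | P1 15-24 | P8 24-31 | P3 31-37 | P7 37-44 | P6 44-51 |
Completion: P1=24  P2=7  P3=37  P4=6  P5=8  P6=51  P7=44  P8=31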